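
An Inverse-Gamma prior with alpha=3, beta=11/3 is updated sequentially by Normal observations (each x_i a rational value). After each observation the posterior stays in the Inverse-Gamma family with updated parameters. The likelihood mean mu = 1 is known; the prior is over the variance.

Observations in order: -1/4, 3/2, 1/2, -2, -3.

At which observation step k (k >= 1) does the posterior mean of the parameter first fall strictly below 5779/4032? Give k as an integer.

obs 1: x=-1/4 → posterior Inverse-Gamma(7/2, 427/96)
obs 2: x=3/2 → posterior Inverse-Gamma(4, 439/96)
obs 3: x=1/2 → posterior Inverse-Gamma(9/2, 451/96)
obs 4: x=-2 → posterior Inverse-Gamma(5, 883/96)
obs 5: x=-3 → posterior Inverse-Gamma(11/2, 1651/96)

k = 3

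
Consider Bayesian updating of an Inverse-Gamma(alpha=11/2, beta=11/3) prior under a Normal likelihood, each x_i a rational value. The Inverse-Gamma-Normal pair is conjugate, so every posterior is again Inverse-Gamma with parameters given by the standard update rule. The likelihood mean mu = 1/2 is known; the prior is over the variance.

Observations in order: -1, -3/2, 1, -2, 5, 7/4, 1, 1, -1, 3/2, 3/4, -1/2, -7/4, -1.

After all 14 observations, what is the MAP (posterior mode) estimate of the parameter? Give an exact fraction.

2593/1296

obs 1: x=-1 → posterior Inverse-Gamma(6, 115/24)
obs 2: x=-3/2 → posterior Inverse-Gamma(13/2, 163/24)
obs 3: x=1 → posterior Inverse-Gamma(7, 83/12)
obs 4: x=-2 → posterior Inverse-Gamma(15/2, 241/24)
obs 5: x=5 → posterior Inverse-Gamma(8, 121/6)
obs 6: x=7/4 → posterior Inverse-Gamma(17/2, 2011/96)
obs 7: x=1 → posterior Inverse-Gamma(9, 2023/96)
obs 8: x=1 → posterior Inverse-Gamma(19/2, 2035/96)
obs 9: x=-1 → posterior Inverse-Gamma(10, 2143/96)
obs 10: x=3/2 → posterior Inverse-Gamma(21/2, 2191/96)
obs 11: x=3/4 → posterior Inverse-Gamma(11, 1097/48)
obs 12: x=-1/2 → posterior Inverse-Gamma(23/2, 1121/48)
obs 13: x=-7/4 → posterior Inverse-Gamma(12, 2485/96)
obs 14: x=-1 → posterior Inverse-Gamma(25/2, 2593/96)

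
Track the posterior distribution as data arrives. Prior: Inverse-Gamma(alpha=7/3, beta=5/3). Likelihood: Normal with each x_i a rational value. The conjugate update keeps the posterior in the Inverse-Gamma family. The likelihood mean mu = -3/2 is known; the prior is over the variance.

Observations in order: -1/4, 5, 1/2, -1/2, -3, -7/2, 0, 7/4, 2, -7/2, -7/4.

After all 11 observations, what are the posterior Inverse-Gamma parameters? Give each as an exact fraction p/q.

obs 1: x=-1/4 → posterior Inverse-Gamma(17/6, 235/96)
obs 2: x=5 → posterior Inverse-Gamma(10/3, 2263/96)
obs 3: x=1/2 → posterior Inverse-Gamma(23/6, 2455/96)
obs 4: x=-1/2 → posterior Inverse-Gamma(13/3, 2503/96)
obs 5: x=-3 → posterior Inverse-Gamma(29/6, 2611/96)
obs 6: x=-7/2 → posterior Inverse-Gamma(16/3, 2803/96)
obs 7: x=0 → posterior Inverse-Gamma(35/6, 2911/96)
obs 8: x=7/4 → posterior Inverse-Gamma(19/3, 1709/48)
obs 9: x=2 → posterior Inverse-Gamma(41/6, 2003/48)
obs 10: x=-7/2 → posterior Inverse-Gamma(22/3, 2099/48)
obs 11: x=-7/4 → posterior Inverse-Gamma(47/6, 4201/96)

alpha=47/6, beta=4201/96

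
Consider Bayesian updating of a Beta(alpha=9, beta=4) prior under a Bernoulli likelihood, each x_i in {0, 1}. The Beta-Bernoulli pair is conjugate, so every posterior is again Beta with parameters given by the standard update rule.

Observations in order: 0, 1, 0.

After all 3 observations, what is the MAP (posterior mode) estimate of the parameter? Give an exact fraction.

obs 1: x=0 → posterior Beta(9, 5)
obs 2: x=1 → posterior Beta(10, 5)
obs 3: x=0 → posterior Beta(10, 6)

9/14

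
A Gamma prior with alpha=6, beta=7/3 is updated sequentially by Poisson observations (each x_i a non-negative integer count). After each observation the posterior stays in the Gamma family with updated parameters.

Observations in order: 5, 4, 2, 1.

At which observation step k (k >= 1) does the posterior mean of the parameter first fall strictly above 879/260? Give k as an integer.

k = 2

obs 1: x=5 → posterior Gamma(11, 10/3)
obs 2: x=4 → posterior Gamma(15, 13/3)
obs 3: x=2 → posterior Gamma(17, 16/3)
obs 4: x=1 → posterior Gamma(18, 19/3)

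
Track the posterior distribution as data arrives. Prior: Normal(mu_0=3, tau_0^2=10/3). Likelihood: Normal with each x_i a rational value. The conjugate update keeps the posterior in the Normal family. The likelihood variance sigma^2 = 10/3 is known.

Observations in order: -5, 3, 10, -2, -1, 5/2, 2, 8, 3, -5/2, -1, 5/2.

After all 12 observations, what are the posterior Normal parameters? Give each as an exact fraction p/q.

mu_0=45/26, tau_0^2=10/39

obs 1: x=-5 → posterior Normal(-1, 5/3)
obs 2: x=3 → posterior Normal(1/3, 10/9)
obs 3: x=10 → posterior Normal(11/4, 5/6)
obs 4: x=-2 → posterior Normal(9/5, 2/3)
obs 5: x=-1 → posterior Normal(4/3, 5/9)
obs 6: x=5/2 → posterior Normal(3/2, 10/21)
obs 7: x=2 → posterior Normal(25/16, 5/12)
obs 8: x=8 → posterior Normal(41/18, 10/27)
obs 9: x=3 → posterior Normal(47/20, 1/3)
obs 10: x=-5/2 → posterior Normal(21/11, 10/33)
obs 11: x=-1 → posterior Normal(5/3, 5/18)
obs 12: x=5/2 → posterior Normal(45/26, 10/39)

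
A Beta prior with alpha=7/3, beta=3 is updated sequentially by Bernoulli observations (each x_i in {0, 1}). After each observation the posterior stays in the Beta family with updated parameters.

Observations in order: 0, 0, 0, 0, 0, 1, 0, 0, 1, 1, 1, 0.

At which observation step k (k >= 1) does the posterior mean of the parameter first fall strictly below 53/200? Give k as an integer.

obs 1: x=0 → posterior Beta(7/3, 4)
obs 2: x=0 → posterior Beta(7/3, 5)
obs 3: x=0 → posterior Beta(7/3, 6)
obs 4: x=0 → posterior Beta(7/3, 7)
obs 5: x=0 → posterior Beta(7/3, 8)
obs 6: x=1 → posterior Beta(10/3, 8)
obs 7: x=0 → posterior Beta(10/3, 9)
obs 8: x=0 → posterior Beta(10/3, 10)
obs 9: x=1 → posterior Beta(13/3, 10)
obs 10: x=1 → posterior Beta(16/3, 10)
obs 11: x=1 → posterior Beta(19/3, 10)
obs 12: x=0 → posterior Beta(19/3, 11)

k = 4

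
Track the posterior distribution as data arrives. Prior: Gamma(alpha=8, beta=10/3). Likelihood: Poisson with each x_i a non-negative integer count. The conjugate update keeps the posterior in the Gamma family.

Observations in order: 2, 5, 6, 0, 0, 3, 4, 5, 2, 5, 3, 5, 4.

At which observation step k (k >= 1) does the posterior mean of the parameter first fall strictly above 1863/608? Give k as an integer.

k = 3

obs 1: x=2 → posterior Gamma(10, 13/3)
obs 2: x=5 → posterior Gamma(15, 16/3)
obs 3: x=6 → posterior Gamma(21, 19/3)
obs 4: x=0 → posterior Gamma(21, 22/3)
obs 5: x=0 → posterior Gamma(21, 25/3)
obs 6: x=3 → posterior Gamma(24, 28/3)
obs 7: x=4 → posterior Gamma(28, 31/3)
obs 8: x=5 → posterior Gamma(33, 34/3)
obs 9: x=2 → posterior Gamma(35, 37/3)
obs 10: x=5 → posterior Gamma(40, 40/3)
obs 11: x=3 → posterior Gamma(43, 43/3)
obs 12: x=5 → posterior Gamma(48, 46/3)
obs 13: x=4 → posterior Gamma(52, 49/3)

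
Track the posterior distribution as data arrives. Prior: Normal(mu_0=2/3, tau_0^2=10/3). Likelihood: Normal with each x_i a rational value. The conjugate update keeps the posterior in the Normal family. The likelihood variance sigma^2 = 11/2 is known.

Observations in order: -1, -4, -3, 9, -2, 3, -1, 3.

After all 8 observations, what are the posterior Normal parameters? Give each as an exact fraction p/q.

obs 1: x=-1 → posterior Normal(2/53, 110/53)
obs 2: x=-4 → posterior Normal(-78/73, 110/73)
obs 3: x=-3 → posterior Normal(-46/31, 110/93)
obs 4: x=9 → posterior Normal(42/113, 110/113)
obs 5: x=-2 → posterior Normal(2/133, 110/133)
obs 6: x=3 → posterior Normal(62/153, 110/153)
obs 7: x=-1 → posterior Normal(42/173, 110/173)
obs 8: x=3 → posterior Normal(102/193, 110/193)

mu_0=102/193, tau_0^2=110/193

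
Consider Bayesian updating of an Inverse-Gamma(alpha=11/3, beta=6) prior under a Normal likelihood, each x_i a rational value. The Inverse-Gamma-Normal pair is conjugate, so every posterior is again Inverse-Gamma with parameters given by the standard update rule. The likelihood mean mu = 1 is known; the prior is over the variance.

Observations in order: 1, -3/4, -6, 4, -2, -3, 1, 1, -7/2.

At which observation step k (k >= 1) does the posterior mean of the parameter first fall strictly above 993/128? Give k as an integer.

obs 1: x=1 → posterior Inverse-Gamma(25/6, 6)
obs 2: x=-3/4 → posterior Inverse-Gamma(14/3, 241/32)
obs 3: x=-6 → posterior Inverse-Gamma(31/6, 1025/32)
obs 4: x=4 → posterior Inverse-Gamma(17/3, 1169/32)
obs 5: x=-2 → posterior Inverse-Gamma(37/6, 1313/32)
obs 6: x=-3 → posterior Inverse-Gamma(20/3, 1569/32)
obs 7: x=1 → posterior Inverse-Gamma(43/6, 1569/32)
obs 8: x=1 → posterior Inverse-Gamma(23/3, 1569/32)
obs 9: x=-7/2 → posterior Inverse-Gamma(49/6, 1893/32)

k = 4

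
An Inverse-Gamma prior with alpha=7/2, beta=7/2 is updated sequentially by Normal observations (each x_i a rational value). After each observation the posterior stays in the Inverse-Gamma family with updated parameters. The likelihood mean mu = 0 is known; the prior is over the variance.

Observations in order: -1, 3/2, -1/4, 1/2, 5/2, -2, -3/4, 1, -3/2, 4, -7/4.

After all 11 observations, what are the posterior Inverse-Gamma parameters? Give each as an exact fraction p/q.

obs 1: x=-1 → posterior Inverse-Gamma(4, 4)
obs 2: x=3/2 → posterior Inverse-Gamma(9/2, 41/8)
obs 3: x=-1/4 → posterior Inverse-Gamma(5, 165/32)
obs 4: x=1/2 → posterior Inverse-Gamma(11/2, 169/32)
obs 5: x=5/2 → posterior Inverse-Gamma(6, 269/32)
obs 6: x=-2 → posterior Inverse-Gamma(13/2, 333/32)
obs 7: x=-3/4 → posterior Inverse-Gamma(7, 171/16)
obs 8: x=1 → posterior Inverse-Gamma(15/2, 179/16)
obs 9: x=-3/2 → posterior Inverse-Gamma(8, 197/16)
obs 10: x=4 → posterior Inverse-Gamma(17/2, 325/16)
obs 11: x=-7/4 → posterior Inverse-Gamma(9, 699/32)

alpha=9, beta=699/32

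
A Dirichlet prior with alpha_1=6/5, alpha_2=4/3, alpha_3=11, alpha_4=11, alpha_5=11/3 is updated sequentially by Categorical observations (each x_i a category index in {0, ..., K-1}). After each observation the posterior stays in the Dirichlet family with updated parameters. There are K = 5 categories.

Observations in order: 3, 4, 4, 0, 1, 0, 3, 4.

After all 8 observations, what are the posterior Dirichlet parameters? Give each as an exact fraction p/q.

obs 1: x=3 → posterior Dirichlet(6/5, 4/3, 11, 12, 11/3)
obs 2: x=4 → posterior Dirichlet(6/5, 4/3, 11, 12, 14/3)
obs 3: x=4 → posterior Dirichlet(6/5, 4/3, 11, 12, 17/3)
obs 4: x=0 → posterior Dirichlet(11/5, 4/3, 11, 12, 17/3)
obs 5: x=1 → posterior Dirichlet(11/5, 7/3, 11, 12, 17/3)
obs 6: x=0 → posterior Dirichlet(16/5, 7/3, 11, 12, 17/3)
obs 7: x=3 → posterior Dirichlet(16/5, 7/3, 11, 13, 17/3)
obs 8: x=4 → posterior Dirichlet(16/5, 7/3, 11, 13, 20/3)

alpha_1=16/5, alpha_2=7/3, alpha_3=11, alpha_4=13, alpha_5=20/3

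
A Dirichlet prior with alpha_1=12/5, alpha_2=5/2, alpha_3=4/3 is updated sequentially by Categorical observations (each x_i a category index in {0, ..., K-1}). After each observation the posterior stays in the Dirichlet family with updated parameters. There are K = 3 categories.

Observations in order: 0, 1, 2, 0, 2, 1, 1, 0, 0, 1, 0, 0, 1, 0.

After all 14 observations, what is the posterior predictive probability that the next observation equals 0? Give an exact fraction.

obs 1: x=0 → posterior Dirichlet(17/5, 5/2, 4/3)
obs 2: x=1 → posterior Dirichlet(17/5, 7/2, 4/3)
obs 3: x=2 → posterior Dirichlet(17/5, 7/2, 7/3)
obs 4: x=0 → posterior Dirichlet(22/5, 7/2, 7/3)
obs 5: x=2 → posterior Dirichlet(22/5, 7/2, 10/3)
obs 6: x=1 → posterior Dirichlet(22/5, 9/2, 10/3)
obs 7: x=1 → posterior Dirichlet(22/5, 11/2, 10/3)
obs 8: x=0 → posterior Dirichlet(27/5, 11/2, 10/3)
obs 9: x=0 → posterior Dirichlet(32/5, 11/2, 10/3)
obs 10: x=1 → posterior Dirichlet(32/5, 13/2, 10/3)
obs 11: x=0 → posterior Dirichlet(37/5, 13/2, 10/3)
obs 12: x=0 → posterior Dirichlet(42/5, 13/2, 10/3)
obs 13: x=1 → posterior Dirichlet(42/5, 15/2, 10/3)
obs 14: x=0 → posterior Dirichlet(47/5, 15/2, 10/3)

282/607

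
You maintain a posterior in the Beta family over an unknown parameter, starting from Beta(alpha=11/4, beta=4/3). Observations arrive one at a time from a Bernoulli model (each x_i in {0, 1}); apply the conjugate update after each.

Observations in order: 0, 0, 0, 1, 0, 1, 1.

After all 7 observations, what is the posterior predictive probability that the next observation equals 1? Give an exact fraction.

obs 1: x=0 → posterior Beta(11/4, 7/3)
obs 2: x=0 → posterior Beta(11/4, 10/3)
obs 3: x=0 → posterior Beta(11/4, 13/3)
obs 4: x=1 → posterior Beta(15/4, 13/3)
obs 5: x=0 → posterior Beta(15/4, 16/3)
obs 6: x=1 → posterior Beta(19/4, 16/3)
obs 7: x=1 → posterior Beta(23/4, 16/3)

69/133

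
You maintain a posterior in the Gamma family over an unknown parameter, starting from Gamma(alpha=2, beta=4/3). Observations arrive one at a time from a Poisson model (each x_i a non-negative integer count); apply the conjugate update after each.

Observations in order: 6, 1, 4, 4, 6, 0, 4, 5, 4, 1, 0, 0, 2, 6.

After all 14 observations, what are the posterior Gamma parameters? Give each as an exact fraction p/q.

obs 1: x=6 → posterior Gamma(8, 7/3)
obs 2: x=1 → posterior Gamma(9, 10/3)
obs 3: x=4 → posterior Gamma(13, 13/3)
obs 4: x=4 → posterior Gamma(17, 16/3)
obs 5: x=6 → posterior Gamma(23, 19/3)
obs 6: x=0 → posterior Gamma(23, 22/3)
obs 7: x=4 → posterior Gamma(27, 25/3)
obs 8: x=5 → posterior Gamma(32, 28/3)
obs 9: x=4 → posterior Gamma(36, 31/3)
obs 10: x=1 → posterior Gamma(37, 34/3)
obs 11: x=0 → posterior Gamma(37, 37/3)
obs 12: x=0 → posterior Gamma(37, 40/3)
obs 13: x=2 → posterior Gamma(39, 43/3)
obs 14: x=6 → posterior Gamma(45, 46/3)

alpha=45, beta=46/3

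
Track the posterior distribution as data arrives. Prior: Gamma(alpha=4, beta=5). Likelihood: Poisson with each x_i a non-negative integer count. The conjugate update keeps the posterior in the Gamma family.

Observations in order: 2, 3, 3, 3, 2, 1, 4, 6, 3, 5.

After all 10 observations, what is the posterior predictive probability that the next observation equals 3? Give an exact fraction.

4606402738738268762084771879017353057861328125/22835963083295358096932575511191922182123945984

obs 1: x=2 → posterior Gamma(6, 6)
obs 2: x=3 → posterior Gamma(9, 7)
obs 3: x=3 → posterior Gamma(12, 8)
obs 4: x=3 → posterior Gamma(15, 9)
obs 5: x=2 → posterior Gamma(17, 10)
obs 6: x=1 → posterior Gamma(18, 11)
obs 7: x=4 → posterior Gamma(22, 12)
obs 8: x=6 → posterior Gamma(28, 13)
obs 9: x=3 → posterior Gamma(31, 14)
obs 10: x=5 → posterior Gamma(36, 15)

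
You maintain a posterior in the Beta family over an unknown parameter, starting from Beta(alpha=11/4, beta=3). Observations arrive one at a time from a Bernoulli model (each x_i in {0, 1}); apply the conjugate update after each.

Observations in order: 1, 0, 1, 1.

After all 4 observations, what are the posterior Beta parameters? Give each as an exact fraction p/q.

obs 1: x=1 → posterior Beta(15/4, 3)
obs 2: x=0 → posterior Beta(15/4, 4)
obs 3: x=1 → posterior Beta(19/4, 4)
obs 4: x=1 → posterior Beta(23/4, 4)

alpha=23/4, beta=4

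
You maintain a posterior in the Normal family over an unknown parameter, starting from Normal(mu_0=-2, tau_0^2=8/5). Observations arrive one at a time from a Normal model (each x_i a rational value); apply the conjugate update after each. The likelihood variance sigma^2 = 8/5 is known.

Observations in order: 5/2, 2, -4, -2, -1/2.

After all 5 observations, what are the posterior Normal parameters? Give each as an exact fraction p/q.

obs 1: x=5/2 → posterior Normal(1/4, 4/5)
obs 2: x=2 → posterior Normal(5/6, 8/15)
obs 3: x=-4 → posterior Normal(-3/8, 2/5)
obs 4: x=-2 → posterior Normal(-7/10, 8/25)
obs 5: x=-1/2 → posterior Normal(-2/3, 4/15)

mu_0=-2/3, tau_0^2=4/15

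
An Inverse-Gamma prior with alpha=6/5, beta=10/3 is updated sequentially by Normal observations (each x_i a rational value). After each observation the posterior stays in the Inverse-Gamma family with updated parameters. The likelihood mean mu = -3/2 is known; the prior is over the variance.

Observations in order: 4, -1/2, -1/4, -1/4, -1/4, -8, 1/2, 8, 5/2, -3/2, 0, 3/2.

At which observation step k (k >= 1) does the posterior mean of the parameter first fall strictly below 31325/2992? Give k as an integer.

obs 1: x=4 → posterior Inverse-Gamma(17/10, 443/24)
obs 2: x=-1/2 → posterior Inverse-Gamma(11/5, 455/24)
obs 3: x=-1/4 → posterior Inverse-Gamma(27/10, 1895/96)
obs 4: x=-1/4 → posterior Inverse-Gamma(16/5, 985/48)
obs 5: x=-1/4 → posterior Inverse-Gamma(37/10, 2045/96)
obs 6: x=-8 → posterior Inverse-Gamma(21/5, 4073/96)
obs 7: x=1/2 → posterior Inverse-Gamma(47/10, 4265/96)
obs 8: x=8 → posterior Inverse-Gamma(26/5, 8597/96)
obs 9: x=5/2 → posterior Inverse-Gamma(57/10, 9365/96)
obs 10: x=-3/2 → posterior Inverse-Gamma(31/5, 9365/96)
obs 11: x=0 → posterior Inverse-Gamma(67/10, 9473/96)
obs 12: x=3/2 → posterior Inverse-Gamma(36/5, 9905/96)

k = 4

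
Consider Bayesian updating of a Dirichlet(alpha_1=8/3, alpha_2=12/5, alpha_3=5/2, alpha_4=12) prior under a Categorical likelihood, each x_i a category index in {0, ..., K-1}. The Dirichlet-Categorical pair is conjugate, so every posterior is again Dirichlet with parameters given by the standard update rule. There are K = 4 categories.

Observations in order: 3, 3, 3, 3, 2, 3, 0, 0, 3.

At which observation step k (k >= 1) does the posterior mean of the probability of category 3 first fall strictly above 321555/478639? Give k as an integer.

k = 4

obs 1: x=3 → posterior Dirichlet(8/3, 12/5, 5/2, 13)
obs 2: x=3 → posterior Dirichlet(8/3, 12/5, 5/2, 14)
obs 3: x=3 → posterior Dirichlet(8/3, 12/5, 5/2, 15)
obs 4: x=3 → posterior Dirichlet(8/3, 12/5, 5/2, 16)
obs 5: x=2 → posterior Dirichlet(8/3, 12/5, 7/2, 16)
obs 6: x=3 → posterior Dirichlet(8/3, 12/5, 7/2, 17)
obs 7: x=0 → posterior Dirichlet(11/3, 12/5, 7/2, 17)
obs 8: x=0 → posterior Dirichlet(14/3, 12/5, 7/2, 17)
obs 9: x=3 → posterior Dirichlet(14/3, 12/5, 7/2, 18)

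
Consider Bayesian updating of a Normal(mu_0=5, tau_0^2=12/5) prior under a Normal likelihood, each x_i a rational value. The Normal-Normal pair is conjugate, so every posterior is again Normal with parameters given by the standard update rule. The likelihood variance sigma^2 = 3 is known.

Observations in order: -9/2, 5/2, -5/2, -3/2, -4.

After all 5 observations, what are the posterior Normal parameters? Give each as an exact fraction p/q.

obs 1: x=-9/2 → posterior Normal(7/9, 4/3)
obs 2: x=5/2 → posterior Normal(17/13, 12/13)
obs 3: x=-5/2 → posterior Normal(7/17, 12/17)
obs 4: x=-3/2 → posterior Normal(1/21, 4/7)
obs 5: x=-4 → posterior Normal(-3/5, 12/25)

mu_0=-3/5, tau_0^2=12/25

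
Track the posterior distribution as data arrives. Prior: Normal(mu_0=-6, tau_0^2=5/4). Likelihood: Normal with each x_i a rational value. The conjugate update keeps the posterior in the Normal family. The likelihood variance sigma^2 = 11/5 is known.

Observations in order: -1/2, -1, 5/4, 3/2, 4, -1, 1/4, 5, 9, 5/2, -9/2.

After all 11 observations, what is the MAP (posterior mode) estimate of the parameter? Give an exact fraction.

obs 1: x=-1/2 → posterior Normal(-553/138, 55/69)
obs 2: x=-1 → posterior Normal(-603/188, 55/94)
obs 3: x=5/4 → posterior Normal(-1081/476, 55/119)
obs 4: x=3/2 → posterior Normal(-931/576, 55/144)
obs 5: x=4 → posterior Normal(-531/676, 55/169)
obs 6: x=-1 → posterior Normal(-631/776, 55/194)
obs 7: x=1/4 → posterior Normal(-101/146, 55/219)
obs 8: x=5 → posterior Normal(-53/488, 55/244)
obs 9: x=9 → posterior Normal(397/538, 55/269)
obs 10: x=5/2 → posterior Normal(87/98, 55/294)
obs 11: x=-9/2 → posterior Normal(27/58, 5/29)

27/58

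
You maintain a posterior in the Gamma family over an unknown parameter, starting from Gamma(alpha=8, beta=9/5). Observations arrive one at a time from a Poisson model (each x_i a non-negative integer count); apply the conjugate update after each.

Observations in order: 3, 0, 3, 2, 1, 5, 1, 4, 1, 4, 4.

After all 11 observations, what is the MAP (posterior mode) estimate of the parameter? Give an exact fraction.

175/64

obs 1: x=3 → posterior Gamma(11, 14/5)
obs 2: x=0 → posterior Gamma(11, 19/5)
obs 3: x=3 → posterior Gamma(14, 24/5)
obs 4: x=2 → posterior Gamma(16, 29/5)
obs 5: x=1 → posterior Gamma(17, 34/5)
obs 6: x=5 → posterior Gamma(22, 39/5)
obs 7: x=1 → posterior Gamma(23, 44/5)
obs 8: x=4 → posterior Gamma(27, 49/5)
obs 9: x=1 → posterior Gamma(28, 54/5)
obs 10: x=4 → posterior Gamma(32, 59/5)
obs 11: x=4 → posterior Gamma(36, 64/5)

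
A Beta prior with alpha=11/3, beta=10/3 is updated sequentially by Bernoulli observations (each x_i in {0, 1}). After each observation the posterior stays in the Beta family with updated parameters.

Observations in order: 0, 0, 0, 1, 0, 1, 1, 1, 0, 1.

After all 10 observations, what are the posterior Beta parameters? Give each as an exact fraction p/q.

obs 1: x=0 → posterior Beta(11/3, 13/3)
obs 2: x=0 → posterior Beta(11/3, 16/3)
obs 3: x=0 → posterior Beta(11/3, 19/3)
obs 4: x=1 → posterior Beta(14/3, 19/3)
obs 5: x=0 → posterior Beta(14/3, 22/3)
obs 6: x=1 → posterior Beta(17/3, 22/3)
obs 7: x=1 → posterior Beta(20/3, 22/3)
obs 8: x=1 → posterior Beta(23/3, 22/3)
obs 9: x=0 → posterior Beta(23/3, 25/3)
obs 10: x=1 → posterior Beta(26/3, 25/3)

alpha=26/3, beta=25/3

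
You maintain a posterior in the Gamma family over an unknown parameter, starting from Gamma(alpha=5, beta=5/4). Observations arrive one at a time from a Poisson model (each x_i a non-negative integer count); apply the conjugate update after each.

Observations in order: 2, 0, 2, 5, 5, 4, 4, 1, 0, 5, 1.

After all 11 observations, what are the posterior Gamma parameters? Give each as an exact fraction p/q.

obs 1: x=2 → posterior Gamma(7, 9/4)
obs 2: x=0 → posterior Gamma(7, 13/4)
obs 3: x=2 → posterior Gamma(9, 17/4)
obs 4: x=5 → posterior Gamma(14, 21/4)
obs 5: x=5 → posterior Gamma(19, 25/4)
obs 6: x=4 → posterior Gamma(23, 29/4)
obs 7: x=4 → posterior Gamma(27, 33/4)
obs 8: x=1 → posterior Gamma(28, 37/4)
obs 9: x=0 → posterior Gamma(28, 41/4)
obs 10: x=5 → posterior Gamma(33, 45/4)
obs 11: x=1 → posterior Gamma(34, 49/4)

alpha=34, beta=49/4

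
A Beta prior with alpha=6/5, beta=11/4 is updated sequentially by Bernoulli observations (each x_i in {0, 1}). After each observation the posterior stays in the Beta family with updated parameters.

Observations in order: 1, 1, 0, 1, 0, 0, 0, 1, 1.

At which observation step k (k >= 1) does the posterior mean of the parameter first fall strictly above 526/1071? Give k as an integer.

k = 2

obs 1: x=1 → posterior Beta(11/5, 11/4)
obs 2: x=1 → posterior Beta(16/5, 11/4)
obs 3: x=0 → posterior Beta(16/5, 15/4)
obs 4: x=1 → posterior Beta(21/5, 15/4)
obs 5: x=0 → posterior Beta(21/5, 19/4)
obs 6: x=0 → posterior Beta(21/5, 23/4)
obs 7: x=0 → posterior Beta(21/5, 27/4)
obs 8: x=1 → posterior Beta(26/5, 27/4)
obs 9: x=1 → posterior Beta(31/5, 27/4)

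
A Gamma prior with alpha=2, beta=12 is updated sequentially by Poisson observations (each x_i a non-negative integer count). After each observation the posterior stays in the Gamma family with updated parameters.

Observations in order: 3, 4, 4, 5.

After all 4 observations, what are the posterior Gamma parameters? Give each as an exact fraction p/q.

obs 1: x=3 → posterior Gamma(5, 13)
obs 2: x=4 → posterior Gamma(9, 14)
obs 3: x=4 → posterior Gamma(13, 15)
obs 4: x=5 → posterior Gamma(18, 16)

alpha=18, beta=16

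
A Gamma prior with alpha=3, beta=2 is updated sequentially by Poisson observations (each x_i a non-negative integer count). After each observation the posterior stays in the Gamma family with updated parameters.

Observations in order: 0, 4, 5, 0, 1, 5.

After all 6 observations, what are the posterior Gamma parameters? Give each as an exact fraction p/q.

alpha=18, beta=8

obs 1: x=0 → posterior Gamma(3, 3)
obs 2: x=4 → posterior Gamma(7, 4)
obs 3: x=5 → posterior Gamma(12, 5)
obs 4: x=0 → posterior Gamma(12, 6)
obs 5: x=1 → posterior Gamma(13, 7)
obs 6: x=5 → posterior Gamma(18, 8)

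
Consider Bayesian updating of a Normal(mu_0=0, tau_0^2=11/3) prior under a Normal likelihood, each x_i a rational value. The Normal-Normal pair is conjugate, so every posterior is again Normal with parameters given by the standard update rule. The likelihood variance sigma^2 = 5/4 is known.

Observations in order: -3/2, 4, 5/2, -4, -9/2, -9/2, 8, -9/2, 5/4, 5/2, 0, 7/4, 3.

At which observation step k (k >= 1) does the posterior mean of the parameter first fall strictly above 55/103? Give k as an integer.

k = 2

obs 1: x=-3/2 → posterior Normal(-66/59, 55/59)
obs 2: x=4 → posterior Normal(110/103, 55/103)
obs 3: x=5/2 → posterior Normal(220/147, 55/147)
obs 4: x=-4 → posterior Normal(44/191, 55/191)
obs 5: x=-9/2 → posterior Normal(-154/235, 11/47)
obs 6: x=-9/2 → posterior Normal(-352/279, 55/279)
obs 7: x=8 → posterior Normal(0, 55/323)
obs 8: x=-9/2 → posterior Normal(-198/367, 55/367)
obs 9: x=5/4 → posterior Normal(-143/411, 55/411)
obs 10: x=5/2 → posterior Normal(-33/455, 11/91)
obs 11: x=0 → posterior Normal(-33/499, 55/499)
obs 12: x=7/4 → posterior Normal(44/543, 55/543)
obs 13: x=3 → posterior Normal(176/587, 55/587)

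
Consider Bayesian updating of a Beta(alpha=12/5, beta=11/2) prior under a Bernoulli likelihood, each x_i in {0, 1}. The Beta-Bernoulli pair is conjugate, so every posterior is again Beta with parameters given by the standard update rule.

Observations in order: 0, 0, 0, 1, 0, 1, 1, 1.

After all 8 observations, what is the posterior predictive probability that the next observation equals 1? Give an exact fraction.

64/159

obs 1: x=0 → posterior Beta(12/5, 13/2)
obs 2: x=0 → posterior Beta(12/5, 15/2)
obs 3: x=0 → posterior Beta(12/5, 17/2)
obs 4: x=1 → posterior Beta(17/5, 17/2)
obs 5: x=0 → posterior Beta(17/5, 19/2)
obs 6: x=1 → posterior Beta(22/5, 19/2)
obs 7: x=1 → posterior Beta(27/5, 19/2)
obs 8: x=1 → posterior Beta(32/5, 19/2)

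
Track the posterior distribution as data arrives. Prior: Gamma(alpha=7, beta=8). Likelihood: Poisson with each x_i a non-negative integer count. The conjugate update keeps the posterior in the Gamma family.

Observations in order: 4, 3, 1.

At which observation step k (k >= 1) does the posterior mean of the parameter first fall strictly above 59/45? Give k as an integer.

k = 2

obs 1: x=4 → posterior Gamma(11, 9)
obs 2: x=3 → posterior Gamma(14, 10)
obs 3: x=1 → posterior Gamma(15, 11)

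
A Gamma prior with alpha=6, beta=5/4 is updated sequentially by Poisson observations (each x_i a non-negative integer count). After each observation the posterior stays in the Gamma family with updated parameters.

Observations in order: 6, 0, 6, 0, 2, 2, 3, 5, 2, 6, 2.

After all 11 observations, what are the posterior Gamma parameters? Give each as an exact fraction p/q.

obs 1: x=6 → posterior Gamma(12, 9/4)
obs 2: x=0 → posterior Gamma(12, 13/4)
obs 3: x=6 → posterior Gamma(18, 17/4)
obs 4: x=0 → posterior Gamma(18, 21/4)
obs 5: x=2 → posterior Gamma(20, 25/4)
obs 6: x=2 → posterior Gamma(22, 29/4)
obs 7: x=3 → posterior Gamma(25, 33/4)
obs 8: x=5 → posterior Gamma(30, 37/4)
obs 9: x=2 → posterior Gamma(32, 41/4)
obs 10: x=6 → posterior Gamma(38, 45/4)
obs 11: x=2 → posterior Gamma(40, 49/4)

alpha=40, beta=49/4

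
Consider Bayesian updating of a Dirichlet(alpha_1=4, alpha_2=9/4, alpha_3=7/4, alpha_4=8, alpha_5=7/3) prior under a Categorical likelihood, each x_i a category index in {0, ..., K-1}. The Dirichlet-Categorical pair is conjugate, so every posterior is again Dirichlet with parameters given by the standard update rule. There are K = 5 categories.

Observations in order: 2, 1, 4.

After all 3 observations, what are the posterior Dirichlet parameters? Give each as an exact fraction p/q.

obs 1: x=2 → posterior Dirichlet(4, 9/4, 11/4, 8, 7/3)
obs 2: x=1 → posterior Dirichlet(4, 13/4, 11/4, 8, 7/3)
obs 3: x=4 → posterior Dirichlet(4, 13/4, 11/4, 8, 10/3)

alpha_1=4, alpha_2=13/4, alpha_3=11/4, alpha_4=8, alpha_5=10/3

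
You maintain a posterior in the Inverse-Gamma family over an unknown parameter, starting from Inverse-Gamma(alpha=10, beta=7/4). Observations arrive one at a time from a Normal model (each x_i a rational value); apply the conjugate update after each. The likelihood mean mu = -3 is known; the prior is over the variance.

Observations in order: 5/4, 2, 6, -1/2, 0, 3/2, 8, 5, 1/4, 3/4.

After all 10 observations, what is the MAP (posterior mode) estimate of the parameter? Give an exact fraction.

5963/512

obs 1: x=5/4 → posterior Inverse-Gamma(21/2, 345/32)
obs 2: x=2 → posterior Inverse-Gamma(11, 745/32)
obs 3: x=6 → posterior Inverse-Gamma(23/2, 2041/32)
obs 4: x=-1/2 → posterior Inverse-Gamma(12, 2141/32)
obs 5: x=0 → posterior Inverse-Gamma(25/2, 2285/32)
obs 6: x=3/2 → posterior Inverse-Gamma(13, 2609/32)
obs 7: x=8 → posterior Inverse-Gamma(27/2, 4545/32)
obs 8: x=5 → posterior Inverse-Gamma(14, 5569/32)
obs 9: x=1/4 → posterior Inverse-Gamma(29/2, 2869/16)
obs 10: x=3/4 → posterior Inverse-Gamma(15, 5963/32)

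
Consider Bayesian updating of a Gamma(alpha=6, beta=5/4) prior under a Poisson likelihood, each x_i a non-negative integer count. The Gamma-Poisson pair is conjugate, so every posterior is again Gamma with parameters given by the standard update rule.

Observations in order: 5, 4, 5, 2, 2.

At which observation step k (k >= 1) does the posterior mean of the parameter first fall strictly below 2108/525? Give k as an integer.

k = 5

obs 1: x=5 → posterior Gamma(11, 9/4)
obs 2: x=4 → posterior Gamma(15, 13/4)
obs 3: x=5 → posterior Gamma(20, 17/4)
obs 4: x=2 → posterior Gamma(22, 21/4)
obs 5: x=2 → posterior Gamma(24, 25/4)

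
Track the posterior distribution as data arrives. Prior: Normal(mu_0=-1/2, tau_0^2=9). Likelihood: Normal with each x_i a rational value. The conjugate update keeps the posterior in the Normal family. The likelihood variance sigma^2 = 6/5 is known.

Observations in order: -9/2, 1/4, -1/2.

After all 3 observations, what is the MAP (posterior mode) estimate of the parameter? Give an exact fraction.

-289/188

obs 1: x=-9/2 → posterior Normal(-137/34, 18/17)
obs 2: x=1/4 → posterior Normal(-259/128, 9/16)
obs 3: x=-1/2 → posterior Normal(-289/188, 18/47)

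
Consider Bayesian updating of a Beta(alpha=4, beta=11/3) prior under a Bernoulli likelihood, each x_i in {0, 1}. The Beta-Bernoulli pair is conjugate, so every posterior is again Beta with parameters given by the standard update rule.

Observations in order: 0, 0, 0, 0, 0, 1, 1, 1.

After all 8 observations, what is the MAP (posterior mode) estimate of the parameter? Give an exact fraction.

obs 1: x=0 → posterior Beta(4, 14/3)
obs 2: x=0 → posterior Beta(4, 17/3)
obs 3: x=0 → posterior Beta(4, 20/3)
obs 4: x=0 → posterior Beta(4, 23/3)
obs 5: x=0 → posterior Beta(4, 26/3)
obs 6: x=1 → posterior Beta(5, 26/3)
obs 7: x=1 → posterior Beta(6, 26/3)
obs 8: x=1 → posterior Beta(7, 26/3)

18/41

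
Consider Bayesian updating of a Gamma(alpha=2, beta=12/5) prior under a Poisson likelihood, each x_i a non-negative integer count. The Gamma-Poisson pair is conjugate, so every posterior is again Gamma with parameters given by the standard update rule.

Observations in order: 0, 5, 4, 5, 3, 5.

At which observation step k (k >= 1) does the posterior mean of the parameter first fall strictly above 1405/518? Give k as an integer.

k = 6

obs 1: x=0 → posterior Gamma(2, 17/5)
obs 2: x=5 → posterior Gamma(7, 22/5)
obs 3: x=4 → posterior Gamma(11, 27/5)
obs 4: x=5 → posterior Gamma(16, 32/5)
obs 5: x=3 → posterior Gamma(19, 37/5)
obs 6: x=5 → posterior Gamma(24, 42/5)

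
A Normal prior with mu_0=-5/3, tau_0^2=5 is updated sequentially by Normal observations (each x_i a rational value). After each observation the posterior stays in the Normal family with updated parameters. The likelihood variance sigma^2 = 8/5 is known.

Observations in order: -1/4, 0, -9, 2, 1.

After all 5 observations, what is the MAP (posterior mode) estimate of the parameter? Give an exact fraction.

-2035/1596

obs 1: x=-1/4 → posterior Normal(-235/396, 40/33)
obs 2: x=0 → posterior Normal(-235/696, 20/29)
obs 3: x=-9 → posterior Normal(-2935/996, 40/83)
obs 4: x=2 → posterior Normal(-2335/1296, 10/27)
obs 5: x=1 → posterior Normal(-2035/1596, 40/133)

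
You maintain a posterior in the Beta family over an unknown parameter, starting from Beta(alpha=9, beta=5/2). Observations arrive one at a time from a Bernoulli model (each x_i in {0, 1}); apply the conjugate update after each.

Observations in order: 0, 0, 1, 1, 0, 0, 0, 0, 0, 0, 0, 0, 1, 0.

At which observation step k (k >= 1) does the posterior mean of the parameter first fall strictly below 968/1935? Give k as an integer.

k = 11

obs 1: x=0 → posterior Beta(9, 7/2)
obs 2: x=0 → posterior Beta(9, 9/2)
obs 3: x=1 → posterior Beta(10, 9/2)
obs 4: x=1 → posterior Beta(11, 9/2)
obs 5: x=0 → posterior Beta(11, 11/2)
obs 6: x=0 → posterior Beta(11, 13/2)
obs 7: x=0 → posterior Beta(11, 15/2)
obs 8: x=0 → posterior Beta(11, 17/2)
obs 9: x=0 → posterior Beta(11, 19/2)
obs 10: x=0 → posterior Beta(11, 21/2)
obs 11: x=0 → posterior Beta(11, 23/2)
obs 12: x=0 → posterior Beta(11, 25/2)
obs 13: x=1 → posterior Beta(12, 25/2)
obs 14: x=0 → posterior Beta(12, 27/2)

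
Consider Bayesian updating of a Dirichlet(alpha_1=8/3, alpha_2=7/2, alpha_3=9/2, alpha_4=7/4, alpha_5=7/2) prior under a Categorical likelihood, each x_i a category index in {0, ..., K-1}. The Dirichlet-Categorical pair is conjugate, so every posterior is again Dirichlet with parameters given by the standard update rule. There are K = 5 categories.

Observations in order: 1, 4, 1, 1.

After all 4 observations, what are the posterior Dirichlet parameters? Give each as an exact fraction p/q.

obs 1: x=1 → posterior Dirichlet(8/3, 9/2, 9/2, 7/4, 7/2)
obs 2: x=4 → posterior Dirichlet(8/3, 9/2, 9/2, 7/4, 9/2)
obs 3: x=1 → posterior Dirichlet(8/3, 11/2, 9/2, 7/4, 9/2)
obs 4: x=1 → posterior Dirichlet(8/3, 13/2, 9/2, 7/4, 9/2)

alpha_1=8/3, alpha_2=13/2, alpha_3=9/2, alpha_4=7/4, alpha_5=9/2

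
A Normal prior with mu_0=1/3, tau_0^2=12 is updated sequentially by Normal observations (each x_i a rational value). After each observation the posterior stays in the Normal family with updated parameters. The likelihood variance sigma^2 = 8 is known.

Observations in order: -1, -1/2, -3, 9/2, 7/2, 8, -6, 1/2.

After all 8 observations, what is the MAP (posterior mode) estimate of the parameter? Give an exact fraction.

obs 1: x=-1 → posterior Normal(-7/15, 24/5)
obs 2: x=-1/2 → posterior Normal(-23/48, 3)
obs 3: x=-3 → posterior Normal(-7/6, 24/11)
obs 4: x=9/2 → posterior Normal(1/21, 12/7)
obs 5: x=7/2 → posterior Normal(67/102, 24/17)
obs 6: x=8 → posterior Normal(211/120, 6/5)
obs 7: x=-6 → posterior Normal(103/138, 24/23)
obs 8: x=1/2 → posterior Normal(28/39, 12/13)

28/39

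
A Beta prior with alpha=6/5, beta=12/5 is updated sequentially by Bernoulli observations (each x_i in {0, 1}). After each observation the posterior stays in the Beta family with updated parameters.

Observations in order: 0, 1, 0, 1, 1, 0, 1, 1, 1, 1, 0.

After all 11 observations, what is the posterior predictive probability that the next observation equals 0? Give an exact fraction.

obs 1: x=0 → posterior Beta(6/5, 17/5)
obs 2: x=1 → posterior Beta(11/5, 17/5)
obs 3: x=0 → posterior Beta(11/5, 22/5)
obs 4: x=1 → posterior Beta(16/5, 22/5)
obs 5: x=1 → posterior Beta(21/5, 22/5)
obs 6: x=0 → posterior Beta(21/5, 27/5)
obs 7: x=1 → posterior Beta(26/5, 27/5)
obs 8: x=1 → posterior Beta(31/5, 27/5)
obs 9: x=1 → posterior Beta(36/5, 27/5)
obs 10: x=1 → posterior Beta(41/5, 27/5)
obs 11: x=0 → posterior Beta(41/5, 32/5)

32/73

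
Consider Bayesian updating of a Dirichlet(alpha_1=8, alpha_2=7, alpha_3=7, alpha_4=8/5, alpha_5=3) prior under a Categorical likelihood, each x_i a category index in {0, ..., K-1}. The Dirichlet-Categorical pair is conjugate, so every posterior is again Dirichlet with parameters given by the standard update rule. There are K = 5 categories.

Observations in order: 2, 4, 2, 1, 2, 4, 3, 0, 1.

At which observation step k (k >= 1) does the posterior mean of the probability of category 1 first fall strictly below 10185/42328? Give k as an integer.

obs 1: x=2 → posterior Dirichlet(8, 7, 8, 8/5, 3)
obs 2: x=4 → posterior Dirichlet(8, 7, 8, 8/5, 4)
obs 3: x=2 → posterior Dirichlet(8, 7, 9, 8/5, 4)
obs 4: x=1 → posterior Dirichlet(8, 8, 9, 8/5, 4)
obs 5: x=2 → posterior Dirichlet(8, 8, 10, 8/5, 4)
obs 6: x=4 → posterior Dirichlet(8, 8, 10, 8/5, 5)
obs 7: x=3 → posterior Dirichlet(8, 8, 10, 13/5, 5)
obs 8: x=0 → posterior Dirichlet(9, 8, 10, 13/5, 5)
obs 9: x=1 → posterior Dirichlet(9, 9, 10, 13/5, 5)

k = 3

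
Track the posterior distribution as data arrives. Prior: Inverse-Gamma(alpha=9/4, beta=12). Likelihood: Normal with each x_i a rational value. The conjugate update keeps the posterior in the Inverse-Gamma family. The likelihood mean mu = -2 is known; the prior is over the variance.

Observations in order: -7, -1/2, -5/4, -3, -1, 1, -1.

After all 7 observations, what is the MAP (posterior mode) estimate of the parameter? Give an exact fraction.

obs 1: x=-7 → posterior Inverse-Gamma(11/4, 49/2)
obs 2: x=-1/2 → posterior Inverse-Gamma(13/4, 205/8)
obs 3: x=-5/4 → posterior Inverse-Gamma(15/4, 829/32)
obs 4: x=-3 → posterior Inverse-Gamma(17/4, 845/32)
obs 5: x=-1 → posterior Inverse-Gamma(19/4, 861/32)
obs 6: x=1 → posterior Inverse-Gamma(21/4, 1005/32)
obs 7: x=-1 → posterior Inverse-Gamma(23/4, 1021/32)

1021/216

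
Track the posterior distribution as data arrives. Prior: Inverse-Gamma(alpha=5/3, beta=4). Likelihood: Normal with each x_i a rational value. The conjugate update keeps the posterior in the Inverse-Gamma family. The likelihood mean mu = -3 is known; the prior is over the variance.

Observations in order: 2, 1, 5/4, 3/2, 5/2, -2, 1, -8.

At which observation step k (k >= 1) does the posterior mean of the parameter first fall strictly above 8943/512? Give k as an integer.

obs 1: x=2 → posterior Inverse-Gamma(13/6, 33/2)
obs 2: x=1 → posterior Inverse-Gamma(8/3, 49/2)
obs 3: x=5/4 → posterior Inverse-Gamma(19/6, 1073/32)
obs 4: x=3/2 → posterior Inverse-Gamma(11/3, 1397/32)
obs 5: x=5/2 → posterior Inverse-Gamma(25/6, 1881/32)
obs 6: x=-2 → posterior Inverse-Gamma(14/3, 1897/32)
obs 7: x=1 → posterior Inverse-Gamma(31/6, 2153/32)
obs 8: x=-8 → posterior Inverse-Gamma(17/3, 2553/32)

k = 5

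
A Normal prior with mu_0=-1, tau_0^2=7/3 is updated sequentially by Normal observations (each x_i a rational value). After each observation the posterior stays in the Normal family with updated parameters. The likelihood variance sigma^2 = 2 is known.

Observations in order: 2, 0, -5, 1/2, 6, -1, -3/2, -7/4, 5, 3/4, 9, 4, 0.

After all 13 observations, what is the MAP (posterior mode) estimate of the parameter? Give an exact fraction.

obs 1: x=2 → posterior Normal(8/13, 14/13)
obs 2: x=0 → posterior Normal(2/5, 7/10)
obs 3: x=-5 → posterior Normal(-1, 14/27)
obs 4: x=1/2 → posterior Normal(-47/68, 7/17)
obs 5: x=6 → posterior Normal(37/82, 14/41)
obs 6: x=-1 → posterior Normal(23/96, 7/24)
obs 7: x=-3/2 → posterior Normal(1/55, 14/55)
obs 8: x=-7/4 → posterior Normal(-45/248, 7/31)
obs 9: x=5 → posterior Normal(95/276, 14/69)
obs 10: x=3/4 → posterior Normal(29/76, 7/38)
obs 11: x=9 → posterior Normal(92/83, 14/83)
obs 12: x=4 → posterior Normal(4/3, 7/45)
obs 13: x=0 → posterior Normal(120/97, 14/97)

120/97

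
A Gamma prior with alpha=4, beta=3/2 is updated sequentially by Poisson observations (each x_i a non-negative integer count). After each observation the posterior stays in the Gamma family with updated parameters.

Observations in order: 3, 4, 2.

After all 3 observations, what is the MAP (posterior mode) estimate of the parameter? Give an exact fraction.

obs 1: x=3 → posterior Gamma(7, 5/2)
obs 2: x=4 → posterior Gamma(11, 7/2)
obs 3: x=2 → posterior Gamma(13, 9/2)

8/3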